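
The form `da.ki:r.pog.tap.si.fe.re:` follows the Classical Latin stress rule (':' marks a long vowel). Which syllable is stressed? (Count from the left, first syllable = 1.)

Classical Latin: stress the penult if heavy (long vowel or closed), else the antepenult.
Weights: 5 si L, 6 fe L, 7 re: H.
The penult (syllable 6, fe) is light, so stress falls on the antepenult (syllable 5, si).
Stress on syllable 5: da.ki:r.pog.tap.ˈsi.fe.re:.

5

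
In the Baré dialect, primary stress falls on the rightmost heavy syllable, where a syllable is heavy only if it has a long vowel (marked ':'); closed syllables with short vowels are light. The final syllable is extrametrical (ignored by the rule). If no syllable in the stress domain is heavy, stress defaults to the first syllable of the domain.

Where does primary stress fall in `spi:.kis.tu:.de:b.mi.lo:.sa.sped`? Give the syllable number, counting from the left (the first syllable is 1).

6

The final syllable (8, sped) is extrametrical; the stress domain is syllables 1–7.
Weights: 1 spi: H, 2 kis L, 3 tu: H, 4 de:b H, 5 mi L, 6 lo: H, 7 sa L.
Heavy syllables in the domain: 1, 3, 4, 6. The rightmost is syllable 6 (lo:).
Primary stress: syllable 6 → spi:.kis.tu:.de:b.mi.ˈlo:.sa.sped.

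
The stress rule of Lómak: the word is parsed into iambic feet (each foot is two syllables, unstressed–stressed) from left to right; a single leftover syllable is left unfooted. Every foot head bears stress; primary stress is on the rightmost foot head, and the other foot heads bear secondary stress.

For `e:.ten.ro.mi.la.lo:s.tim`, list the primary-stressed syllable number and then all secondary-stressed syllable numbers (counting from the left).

Parse left to right into iambic (σˈσ) feet: (e:.ˈten) (ro.ˈmi) (la.ˈlo:s) tim. Syllable 7 is left unfooted.
Foot heads (stressed positions): 2, 4, 6.
End Rule Rightmost: primary stress on the rightmost head = syllable 6.
Secondary stress on 2, 4: e:.ˌten.ro.ˌmi.la.ˈlo:s.tim.

primary 6, secondary 2, 4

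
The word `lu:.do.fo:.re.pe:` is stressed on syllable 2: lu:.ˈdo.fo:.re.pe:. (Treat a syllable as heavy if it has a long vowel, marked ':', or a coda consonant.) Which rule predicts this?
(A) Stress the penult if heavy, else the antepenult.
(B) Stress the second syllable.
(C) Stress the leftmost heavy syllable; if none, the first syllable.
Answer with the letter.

Rule A → syllable 3 (observed: 2).
Rule B → syllable 2 ✓.
Rule C → syllable 1 (observed: 2).

B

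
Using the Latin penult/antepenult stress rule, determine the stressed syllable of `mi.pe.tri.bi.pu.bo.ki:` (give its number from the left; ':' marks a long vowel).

Classical Latin: stress the penult if heavy (long vowel or closed), else the antepenult.
Weights: 5 pu L, 6 bo L, 7 ki: H.
The penult (syllable 6, bo) is light, so stress falls on the antepenult (syllable 5, pu).
Stress on syllable 5: mi.pe.tri.bi.ˈpu.bo.ki:.

5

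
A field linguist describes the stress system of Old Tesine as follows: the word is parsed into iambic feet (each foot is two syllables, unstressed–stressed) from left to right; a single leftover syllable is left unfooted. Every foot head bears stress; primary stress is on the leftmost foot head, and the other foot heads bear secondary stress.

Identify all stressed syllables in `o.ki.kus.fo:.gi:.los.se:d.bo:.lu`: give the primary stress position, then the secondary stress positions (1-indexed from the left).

Parse left to right into iambic (σˈσ) feet: (o.ˈki) (kus.ˈfo:) (gi:.ˈlos) (se:d.ˈbo:) lu. Syllable 9 is left unfooted.
Foot heads (stressed positions): 2, 4, 6, 8.
End Rule Leftmost: primary stress on the leftmost head = syllable 2.
Secondary stress on 4, 6, 8: o.ˈki.kus.ˌfo:.gi:.ˌlos.se:d.ˌbo:.lu.

primary 2, secondary 4, 6, 8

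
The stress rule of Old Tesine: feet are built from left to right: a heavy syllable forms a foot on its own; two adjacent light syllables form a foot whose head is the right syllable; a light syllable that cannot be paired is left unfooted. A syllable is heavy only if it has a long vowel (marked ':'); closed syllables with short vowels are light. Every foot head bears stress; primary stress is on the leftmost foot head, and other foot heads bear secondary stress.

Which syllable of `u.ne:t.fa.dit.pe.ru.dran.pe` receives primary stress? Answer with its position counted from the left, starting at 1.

Weights: 1 u L, 2 ne:t H, 3 fa L, 4 dit L, 5 pe L, 6 ru L, 7 dran L, 8 pe L.
Parse left to right (heavy = foot alone; LL = one foot; stranded L unfooted): u (ˈne:t) (fa.ˈdit) (pe.ˈru) (dran.ˈpe).
Foot heads: 2, 4, 6, 8.
Primary stress on the leftmost head = syllable 2.
Primary stress: syllable 2 → u.ˈne:t.fa.dit.pe.ru.dran.pe.

2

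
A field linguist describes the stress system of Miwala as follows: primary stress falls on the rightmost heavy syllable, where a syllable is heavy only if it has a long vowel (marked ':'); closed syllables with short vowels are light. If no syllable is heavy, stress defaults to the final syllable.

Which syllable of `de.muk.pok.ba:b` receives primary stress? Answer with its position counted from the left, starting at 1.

4

Weights: 1 de L, 2 muk L, 3 pok L, 4 ba:b H.
Heavy syllables in the domain: 4. The rightmost is syllable 4 (ba:b).
Primary stress: syllable 4 → de.muk.pok.ˈba:b.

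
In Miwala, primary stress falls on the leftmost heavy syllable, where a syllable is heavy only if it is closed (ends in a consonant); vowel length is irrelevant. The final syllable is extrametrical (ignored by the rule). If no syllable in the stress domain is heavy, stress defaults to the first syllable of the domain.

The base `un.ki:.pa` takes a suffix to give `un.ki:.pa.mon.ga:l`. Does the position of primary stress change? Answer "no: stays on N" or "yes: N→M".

Base `un.ki:.pa` (3 syllables):
  The final syllable (3, pa) is extrametrical; the stress domain is syllables 1–2.
  Weights: 1 un H, 2 ki: L.
  Heavy syllables in the domain: 1. The leftmost is syllable 1 (un).
  → primary stress on syllable 1.
Suffixed `un.ki:.pa.mon.ga:l` (5 syllables):
  The final syllable (5, ga:l) is extrametrical; the stress domain is syllables 1–4.
  Weights: 1 un H, 2 ki: L, 3 pa L, 4 mon H.
  Heavy syllables in the domain: 1, 4. The leftmost is syllable 1 (un).
  → primary stress on syllable 1.

no: stays on 1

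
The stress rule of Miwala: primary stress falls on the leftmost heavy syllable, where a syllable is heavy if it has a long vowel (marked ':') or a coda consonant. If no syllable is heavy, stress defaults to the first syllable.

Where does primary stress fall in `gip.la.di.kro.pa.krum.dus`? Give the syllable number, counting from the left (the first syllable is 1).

1

Weights: 1 gip H, 2 la L, 3 di L, 4 kro L, 5 pa L, 6 krum H, 7 dus H.
Heavy syllables in the domain: 1, 6, 7. The leftmost is syllable 1 (gip).
Primary stress: syllable 1 → ˈgip.la.di.kro.pa.krum.dus.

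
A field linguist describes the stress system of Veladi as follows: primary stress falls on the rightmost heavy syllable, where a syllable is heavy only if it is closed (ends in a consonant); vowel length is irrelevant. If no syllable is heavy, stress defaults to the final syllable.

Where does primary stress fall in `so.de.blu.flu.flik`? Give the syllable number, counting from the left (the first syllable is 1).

Weights: 1 so L, 2 de L, 3 blu L, 4 flu L, 5 flik H.
Heavy syllables in the domain: 5. The rightmost is syllable 5 (flik).
Primary stress: syllable 5 → so.de.blu.flu.ˈflik.

5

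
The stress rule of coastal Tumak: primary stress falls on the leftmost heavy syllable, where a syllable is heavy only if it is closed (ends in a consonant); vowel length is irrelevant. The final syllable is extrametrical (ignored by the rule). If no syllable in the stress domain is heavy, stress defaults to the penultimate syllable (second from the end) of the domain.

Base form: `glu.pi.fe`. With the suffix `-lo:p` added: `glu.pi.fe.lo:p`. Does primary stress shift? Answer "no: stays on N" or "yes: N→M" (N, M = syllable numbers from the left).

Base `glu.pi.fe` (3 syllables):
  The final syllable (3, fe) is extrametrical; the stress domain is syllables 1–2.
  Weights: 1 glu L, 2 pi L.
  No heavy syllable in the domain; default to the penultimate syllable (second from the end) of the domain = syllable 1.
  → primary stress on syllable 1.
Suffixed `glu.pi.fe.lo:p` (4 syllables):
  The final syllable (4, lo:p) is extrametrical; the stress domain is syllables 1–3.
  Weights: 1 glu L, 2 pi L, 3 fe L.
  No heavy syllable in the domain; default to the penultimate syllable (second from the end) of the domain = syllable 2.
  → primary stress on syllable 2.

yes: 1→2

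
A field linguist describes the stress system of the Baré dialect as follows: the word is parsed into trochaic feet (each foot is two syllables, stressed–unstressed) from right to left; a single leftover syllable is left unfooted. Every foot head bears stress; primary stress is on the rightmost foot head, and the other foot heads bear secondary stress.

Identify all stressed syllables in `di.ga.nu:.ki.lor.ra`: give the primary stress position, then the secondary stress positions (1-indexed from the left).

Parse right to left into trochaic (ˈσσ) feet: (ˈdi.ga) (ˈnu:.ki) (ˈlor.ra).
Foot heads (stressed positions): 1, 3, 5.
End Rule Rightmost: primary stress on the rightmost head = syllable 5.
Secondary stress on 1, 3: ˌdi.ga.ˌnu:.ki.ˈlor.ra.

primary 5, secondary 1, 3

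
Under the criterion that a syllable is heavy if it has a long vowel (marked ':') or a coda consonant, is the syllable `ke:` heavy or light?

`ke:`: long vowel, open (no coda). Long vowel → heavy.

heavy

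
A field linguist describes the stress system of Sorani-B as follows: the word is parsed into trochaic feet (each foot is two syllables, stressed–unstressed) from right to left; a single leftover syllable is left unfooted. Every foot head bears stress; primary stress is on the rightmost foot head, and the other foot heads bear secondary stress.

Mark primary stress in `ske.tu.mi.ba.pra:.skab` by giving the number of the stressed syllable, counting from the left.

Parse right to left into trochaic (ˈσσ) feet: (ˈske.tu) (ˈmi.ba) (ˈpra:.skab).
Foot heads (stressed positions): 1, 3, 5.
End Rule Rightmost: primary stress on the rightmost head = syllable 5.
Primary stress: syllable 5 → ske.tu.mi.ba.ˈpra:.skab.

5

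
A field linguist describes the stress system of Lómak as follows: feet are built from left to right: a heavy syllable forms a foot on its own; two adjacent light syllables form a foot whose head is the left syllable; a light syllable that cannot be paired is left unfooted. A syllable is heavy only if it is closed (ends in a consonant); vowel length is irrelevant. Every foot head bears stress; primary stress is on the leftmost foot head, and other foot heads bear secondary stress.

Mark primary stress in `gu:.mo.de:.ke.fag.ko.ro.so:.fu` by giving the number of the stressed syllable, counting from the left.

Weights: 1 gu: L, 2 mo L, 3 de: L, 4 ke L, 5 fag H, 6 ko L, 7 ro L, 8 so: L, 9 fu L.
Parse left to right (heavy = foot alone; LL = one foot; stranded L unfooted): (ˈgu:.mo) (ˈde:.ke) (ˈfag) (ˈko.ro) (ˈso:.fu).
Foot heads: 1, 3, 5, 6, 8.
Primary stress on the leftmost head = syllable 1.
Primary stress: syllable 1 → ˈgu:.mo.de:.ke.fag.ko.ro.so:.fu.

1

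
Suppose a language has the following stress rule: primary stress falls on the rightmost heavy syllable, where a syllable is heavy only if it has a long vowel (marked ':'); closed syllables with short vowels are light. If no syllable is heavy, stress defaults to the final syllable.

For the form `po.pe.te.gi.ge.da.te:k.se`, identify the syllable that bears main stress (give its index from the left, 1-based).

7

Weights: 1 po L, 2 pe L, 3 te L, 4 gi L, 5 ge L, 6 da L, 7 te:k H, 8 se L.
Heavy syllables in the domain: 7. The rightmost is syllable 7 (te:k).
Primary stress: syllable 7 → po.pe.te.gi.ge.da.ˈte:k.se.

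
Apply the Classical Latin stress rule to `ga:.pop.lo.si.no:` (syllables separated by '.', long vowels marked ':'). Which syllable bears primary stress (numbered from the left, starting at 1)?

Classical Latin: stress the penult if heavy (long vowel or closed), else the antepenult.
Weights: 3 lo L, 4 si L, 5 no: H.
The penult (syllable 4, si) is light, so stress falls on the antepenult (syllable 3, lo).
Stress on syllable 3: ga:.pop.ˈlo.si.no:.

3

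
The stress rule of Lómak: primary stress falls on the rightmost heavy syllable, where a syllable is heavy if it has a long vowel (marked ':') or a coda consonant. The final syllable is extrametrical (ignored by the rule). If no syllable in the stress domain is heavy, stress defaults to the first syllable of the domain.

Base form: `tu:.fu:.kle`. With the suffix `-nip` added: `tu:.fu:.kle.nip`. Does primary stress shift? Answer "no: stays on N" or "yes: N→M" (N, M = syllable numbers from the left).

Base `tu:.fu:.kle` (3 syllables):
  The final syllable (3, kle) is extrametrical; the stress domain is syllables 1–2.
  Weights: 1 tu: H, 2 fu: H.
  Heavy syllables in the domain: 1, 2. The rightmost is syllable 2 (fu:).
  → primary stress on syllable 2.
Suffixed `tu:.fu:.kle.nip` (4 syllables):
  The final syllable (4, nip) is extrametrical; the stress domain is syllables 1–3.
  Weights: 1 tu: H, 2 fu: H, 3 kle L.
  Heavy syllables in the domain: 1, 2. The rightmost is syllable 2 (fu:).
  → primary stress on syllable 2.

no: stays on 2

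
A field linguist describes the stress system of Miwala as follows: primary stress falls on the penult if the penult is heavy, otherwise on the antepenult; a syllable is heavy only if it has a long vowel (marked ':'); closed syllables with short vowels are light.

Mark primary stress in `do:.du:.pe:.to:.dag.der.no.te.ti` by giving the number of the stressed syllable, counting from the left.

7

Weights: 7 no L, 8 te L, 9 ti L.
The penult (syllable 8, te) is light, so stress falls on the antepenult (syllable 7, no).
Primary stress: syllable 7 → do:.du:.pe:.to:.dag.der.ˈno.te.ti.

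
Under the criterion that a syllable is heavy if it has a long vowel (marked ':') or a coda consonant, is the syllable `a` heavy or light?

light

`a`: short vowel, open (no coda). Short vowel, open → light.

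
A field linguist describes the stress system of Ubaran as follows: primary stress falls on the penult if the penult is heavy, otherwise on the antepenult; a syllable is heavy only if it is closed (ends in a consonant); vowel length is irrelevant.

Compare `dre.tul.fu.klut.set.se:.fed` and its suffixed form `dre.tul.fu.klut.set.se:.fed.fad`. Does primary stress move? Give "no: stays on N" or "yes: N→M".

Base `dre.tul.fu.klut.set.se:.fed` (7 syllables):
  Weights: 5 set H, 6 se: L, 7 fed H.
  The penult (syllable 6, se:) is light, so stress falls on the antepenult (syllable 5, set).
  → primary stress on syllable 5.
Suffixed `dre.tul.fu.klut.set.se:.fed.fad` (8 syllables):
  Weights: 6 se: L, 7 fed H, 8 fad H.
  The penult (syllable 7, fed) is heavy, so it takes stress.
  → primary stress on syllable 7.

yes: 5→7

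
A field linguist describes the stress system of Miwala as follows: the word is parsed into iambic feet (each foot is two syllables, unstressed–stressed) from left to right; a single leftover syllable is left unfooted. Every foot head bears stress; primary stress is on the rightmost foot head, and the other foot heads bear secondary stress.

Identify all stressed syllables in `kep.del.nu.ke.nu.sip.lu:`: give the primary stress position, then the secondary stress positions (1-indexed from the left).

Parse left to right into iambic (σˈσ) feet: (kep.ˈdel) (nu.ˈke) (nu.ˈsip) lu:. Syllable 7 is left unfooted.
Foot heads (stressed positions): 2, 4, 6.
End Rule Rightmost: primary stress on the rightmost head = syllable 6.
Secondary stress on 2, 4: kep.ˌdel.nu.ˌke.nu.ˈsip.lu:.

primary 6, secondary 2, 4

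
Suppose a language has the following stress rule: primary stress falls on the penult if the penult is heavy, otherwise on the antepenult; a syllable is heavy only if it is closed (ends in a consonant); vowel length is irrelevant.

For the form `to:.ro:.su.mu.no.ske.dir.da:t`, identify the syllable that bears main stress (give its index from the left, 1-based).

7

Weights: 6 ske L, 7 dir H, 8 da:t H.
The penult (syllable 7, dir) is heavy, so it takes stress.
Primary stress: syllable 7 → to:.ro:.su.mu.no.ske.ˈdir.da:t.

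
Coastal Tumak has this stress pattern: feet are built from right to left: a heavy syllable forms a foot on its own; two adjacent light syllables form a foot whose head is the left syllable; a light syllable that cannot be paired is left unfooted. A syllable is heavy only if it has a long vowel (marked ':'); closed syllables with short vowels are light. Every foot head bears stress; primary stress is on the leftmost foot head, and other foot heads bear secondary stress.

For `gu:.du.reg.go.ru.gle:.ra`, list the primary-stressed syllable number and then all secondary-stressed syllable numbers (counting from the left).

primary 1, secondary 2, 4, 6

Weights: 1 gu: H, 2 du L, 3 reg L, 4 go L, 5 ru L, 6 gle: H, 7 ra L.
Parse right to left (heavy = foot alone; LL = one foot; stranded L unfooted): (ˈgu:) (ˈdu.reg) (ˈgo.ru) (ˈgle:) ra.
Foot heads: 1, 2, 4, 6.
Primary stress on the leftmost head = syllable 1.
Secondary stress on 2, 4, 6: ˈgu:.ˌdu.reg.ˌgo.ru.ˌgle:.ra.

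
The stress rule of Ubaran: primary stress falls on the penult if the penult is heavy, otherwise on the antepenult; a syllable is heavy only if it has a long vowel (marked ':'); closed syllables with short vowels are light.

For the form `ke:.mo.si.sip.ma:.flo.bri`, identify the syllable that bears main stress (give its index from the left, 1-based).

5

Weights: 5 ma: H, 6 flo L, 7 bri L.
The penult (syllable 6, flo) is light, so stress falls on the antepenult (syllable 5, ma:).
Primary stress: syllable 5 → ke:.mo.si.sip.ˈma:.flo.bri.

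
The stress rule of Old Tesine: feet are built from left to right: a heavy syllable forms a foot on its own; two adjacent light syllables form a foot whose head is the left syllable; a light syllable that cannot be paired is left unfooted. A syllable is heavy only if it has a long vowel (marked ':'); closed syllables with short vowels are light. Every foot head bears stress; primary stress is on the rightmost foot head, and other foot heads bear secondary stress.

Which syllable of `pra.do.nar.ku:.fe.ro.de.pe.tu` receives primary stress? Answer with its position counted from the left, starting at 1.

7

Weights: 1 pra L, 2 do L, 3 nar L, 4 ku: H, 5 fe L, 6 ro L, 7 de L, 8 pe L, 9 tu L.
Parse left to right (heavy = foot alone; LL = one foot; stranded L unfooted): (ˈpra.do) nar (ˈku:) (ˈfe.ro) (ˈde.pe) tu.
Foot heads: 1, 4, 5, 7.
Primary stress on the rightmost head = syllable 7.
Primary stress: syllable 7 → pra.do.nar.ku:.fe.ro.ˈde.pe.tu.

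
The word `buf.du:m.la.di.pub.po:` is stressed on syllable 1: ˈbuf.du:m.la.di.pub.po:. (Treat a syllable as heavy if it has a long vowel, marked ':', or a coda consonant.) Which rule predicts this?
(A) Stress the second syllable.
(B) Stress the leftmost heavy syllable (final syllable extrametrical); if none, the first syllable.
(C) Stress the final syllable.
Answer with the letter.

Rule A → syllable 2 (observed: 1).
Rule B → syllable 1 ✓.
Rule C → syllable 6 (observed: 1).

B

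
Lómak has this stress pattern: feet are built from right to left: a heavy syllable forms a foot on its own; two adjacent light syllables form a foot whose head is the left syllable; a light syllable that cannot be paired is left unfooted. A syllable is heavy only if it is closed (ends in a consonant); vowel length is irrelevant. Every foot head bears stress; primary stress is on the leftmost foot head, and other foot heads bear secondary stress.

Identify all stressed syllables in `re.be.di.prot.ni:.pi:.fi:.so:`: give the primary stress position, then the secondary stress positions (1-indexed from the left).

primary 2, secondary 4, 5, 7

Weights: 1 re L, 2 be L, 3 di L, 4 prot H, 5 ni: L, 6 pi: L, 7 fi: L, 8 so: L.
Parse right to left (heavy = foot alone; LL = one foot; stranded L unfooted): re (ˈbe.di) (ˈprot) (ˈni:.pi:) (ˈfi:.so:).
Foot heads: 2, 4, 5, 7.
Primary stress on the leftmost head = syllable 2.
Secondary stress on 4, 5, 7: re.ˈbe.di.ˌprot.ˌni:.pi:.ˌfi:.so:.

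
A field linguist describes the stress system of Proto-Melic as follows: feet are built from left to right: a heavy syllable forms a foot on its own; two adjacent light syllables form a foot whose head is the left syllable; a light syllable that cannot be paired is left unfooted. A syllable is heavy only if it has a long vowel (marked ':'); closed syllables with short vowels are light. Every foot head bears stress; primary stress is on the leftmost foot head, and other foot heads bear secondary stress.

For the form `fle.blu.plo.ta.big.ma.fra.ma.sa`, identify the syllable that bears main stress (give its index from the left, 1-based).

1

Weights: 1 fle L, 2 blu L, 3 plo L, 4 ta L, 5 big L, 6 ma L, 7 fra L, 8 ma L, 9 sa L.
Parse left to right (heavy = foot alone; LL = one foot; stranded L unfooted): (ˈfle.blu) (ˈplo.ta) (ˈbig.ma) (ˈfra.ma) sa.
Foot heads: 1, 3, 5, 7.
Primary stress on the leftmost head = syllable 1.
Primary stress: syllable 1 → ˈfle.blu.plo.ta.big.ma.fra.ma.sa.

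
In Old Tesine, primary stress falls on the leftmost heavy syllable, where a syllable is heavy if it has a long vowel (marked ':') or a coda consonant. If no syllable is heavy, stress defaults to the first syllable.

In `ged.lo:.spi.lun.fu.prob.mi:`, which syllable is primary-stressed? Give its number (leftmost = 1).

Weights: 1 ged H, 2 lo: H, 3 spi L, 4 lun H, 5 fu L, 6 prob H, 7 mi: H.
Heavy syllables in the domain: 1, 2, 4, 6, 7. The leftmost is syllable 1 (ged).
Primary stress: syllable 1 → ˈged.lo:.spi.lun.fu.prob.mi:.

1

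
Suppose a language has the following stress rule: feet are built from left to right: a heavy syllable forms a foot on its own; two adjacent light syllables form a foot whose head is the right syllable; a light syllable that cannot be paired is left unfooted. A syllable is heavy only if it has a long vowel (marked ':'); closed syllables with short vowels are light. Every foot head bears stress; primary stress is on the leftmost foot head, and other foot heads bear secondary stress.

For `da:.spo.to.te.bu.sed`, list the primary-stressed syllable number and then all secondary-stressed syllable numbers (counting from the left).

primary 1, secondary 3, 5

Weights: 1 da: H, 2 spo L, 3 to L, 4 te L, 5 bu L, 6 sed L.
Parse left to right (heavy = foot alone; LL = one foot; stranded L unfooted): (ˈda:) (spo.ˈto) (te.ˈbu) sed.
Foot heads: 1, 3, 5.
Primary stress on the leftmost head = syllable 1.
Secondary stress on 3, 5: ˈda:.spo.ˌto.te.ˌbu.sed.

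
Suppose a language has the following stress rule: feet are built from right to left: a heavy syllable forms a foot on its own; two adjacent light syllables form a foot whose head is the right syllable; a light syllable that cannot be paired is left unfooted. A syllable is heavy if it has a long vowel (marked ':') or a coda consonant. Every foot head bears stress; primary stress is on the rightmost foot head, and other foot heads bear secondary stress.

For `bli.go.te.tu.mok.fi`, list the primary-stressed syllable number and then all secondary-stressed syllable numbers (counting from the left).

Weights: 1 bli L, 2 go L, 3 te L, 4 tu L, 5 mok H, 6 fi L.
Parse right to left (heavy = foot alone; LL = one foot; stranded L unfooted): (bli.ˈgo) (te.ˈtu) (ˈmok) fi.
Foot heads: 2, 4, 5.
Primary stress on the rightmost head = syllable 5.
Secondary stress on 2, 4: bli.ˌgo.te.ˌtu.ˈmok.fi.

primary 5, secondary 2, 4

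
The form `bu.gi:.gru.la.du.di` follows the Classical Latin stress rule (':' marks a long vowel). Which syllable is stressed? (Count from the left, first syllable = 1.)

Classical Latin: stress the penult if heavy (long vowel or closed), else the antepenult.
Weights: 4 la L, 5 du L, 6 di L.
The penult (syllable 5, du) is light, so stress falls on the antepenult (syllable 4, la).
Stress on syllable 4: bu.gi:.gru.ˈla.du.di.

4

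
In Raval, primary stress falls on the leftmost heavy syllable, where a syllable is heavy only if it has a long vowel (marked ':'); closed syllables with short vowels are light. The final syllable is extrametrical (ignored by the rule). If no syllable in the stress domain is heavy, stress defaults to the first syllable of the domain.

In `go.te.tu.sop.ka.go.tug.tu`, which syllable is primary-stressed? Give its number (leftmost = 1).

1

The final syllable (8, tu) is extrametrical; the stress domain is syllables 1–7.
Weights: 1 go L, 2 te L, 3 tu L, 4 sop L, 5 ka L, 6 go L, 7 tug L.
No heavy syllable in the domain; default to the first syllable of the domain = syllable 1.
Primary stress: syllable 1 → ˈgo.te.tu.sop.ka.go.tug.tu.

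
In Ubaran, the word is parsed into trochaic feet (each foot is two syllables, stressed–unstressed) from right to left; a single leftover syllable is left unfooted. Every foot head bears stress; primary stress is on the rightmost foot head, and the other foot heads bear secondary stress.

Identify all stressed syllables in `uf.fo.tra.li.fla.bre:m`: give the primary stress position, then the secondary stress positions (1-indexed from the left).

Parse right to left into trochaic (ˈσσ) feet: (ˈuf.fo) (ˈtra.li) (ˈfla.bre:m).
Foot heads (stressed positions): 1, 3, 5.
End Rule Rightmost: primary stress on the rightmost head = syllable 5.
Secondary stress on 1, 3: ˌuf.fo.ˌtra.li.ˈfla.bre:m.

primary 5, secondary 1, 3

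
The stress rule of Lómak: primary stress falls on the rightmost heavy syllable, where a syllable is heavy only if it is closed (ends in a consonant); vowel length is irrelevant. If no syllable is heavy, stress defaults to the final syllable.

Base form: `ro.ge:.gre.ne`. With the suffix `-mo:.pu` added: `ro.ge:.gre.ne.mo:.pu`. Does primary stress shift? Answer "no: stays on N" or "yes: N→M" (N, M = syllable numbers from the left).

yes: 4→6

Base `ro.ge:.gre.ne` (4 syllables):
  Weights: 1 ro L, 2 ge: L, 3 gre L, 4 ne L.
  No heavy syllable in the domain; default to the final syllable = syllable 4.
  → primary stress on syllable 4.
Suffixed `ro.ge:.gre.ne.mo:.pu` (6 syllables):
  Weights: 1 ro L, 2 ge: L, 3 gre L, 4 ne L, 5 mo: L, 6 pu L.
  No heavy syllable in the domain; default to the final syllable = syllable 6.
  → primary stress on syllable 6.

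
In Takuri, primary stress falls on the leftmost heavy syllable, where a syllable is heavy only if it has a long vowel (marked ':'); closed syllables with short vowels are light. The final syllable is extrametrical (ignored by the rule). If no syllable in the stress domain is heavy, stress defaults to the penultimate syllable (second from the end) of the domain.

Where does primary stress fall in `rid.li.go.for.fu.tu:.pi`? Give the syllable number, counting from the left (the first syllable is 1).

6

The final syllable (7, pi) is extrametrical; the stress domain is syllables 1–6.
Weights: 1 rid L, 2 li L, 3 go L, 4 for L, 5 fu L, 6 tu: H.
Heavy syllables in the domain: 6. The leftmost is syllable 6 (tu:).
Primary stress: syllable 6 → rid.li.go.for.fu.ˈtu:.pi.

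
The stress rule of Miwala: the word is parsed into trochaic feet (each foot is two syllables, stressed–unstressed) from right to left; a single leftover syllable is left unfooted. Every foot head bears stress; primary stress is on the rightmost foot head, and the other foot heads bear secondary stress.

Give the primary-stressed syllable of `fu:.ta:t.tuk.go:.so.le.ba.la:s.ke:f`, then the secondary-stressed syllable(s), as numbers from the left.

primary 8, secondary 2, 4, 6

Parse right to left into trochaic (ˈσσ) feet: fu: (ˈta:t.tuk) (ˈgo:.so) (ˈle.ba) (ˈla:s.ke:f). Syllable 1 is left unfooted.
Foot heads (stressed positions): 2, 4, 6, 8.
End Rule Rightmost: primary stress on the rightmost head = syllable 8.
Secondary stress on 2, 4, 6: fu:.ˌta:t.tuk.ˌgo:.so.ˌle.ba.ˈla:s.ke:f.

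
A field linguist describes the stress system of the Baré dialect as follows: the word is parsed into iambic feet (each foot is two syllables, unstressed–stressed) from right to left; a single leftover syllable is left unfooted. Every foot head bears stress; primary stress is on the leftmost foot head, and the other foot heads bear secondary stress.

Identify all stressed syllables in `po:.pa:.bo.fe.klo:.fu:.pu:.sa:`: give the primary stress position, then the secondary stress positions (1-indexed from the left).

Parse right to left into iambic (σˈσ) feet: (po:.ˈpa:) (bo.ˈfe) (klo:.ˈfu:) (pu:.ˈsa:).
Foot heads (stressed positions): 2, 4, 6, 8.
End Rule Leftmost: primary stress on the leftmost head = syllable 2.
Secondary stress on 4, 6, 8: po:.ˈpa:.bo.ˌfe.klo:.ˌfu:.pu:.ˌsa:.

primary 2, secondary 4, 6, 8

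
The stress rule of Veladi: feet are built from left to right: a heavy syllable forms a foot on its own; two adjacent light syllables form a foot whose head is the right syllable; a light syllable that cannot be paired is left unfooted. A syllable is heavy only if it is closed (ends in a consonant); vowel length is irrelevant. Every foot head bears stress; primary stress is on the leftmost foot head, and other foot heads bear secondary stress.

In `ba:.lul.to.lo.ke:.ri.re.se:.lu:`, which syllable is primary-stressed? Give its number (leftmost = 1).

2

Weights: 1 ba: L, 2 lul H, 3 to L, 4 lo L, 5 ke: L, 6 ri L, 7 re L, 8 se: L, 9 lu: L.
Parse left to right (heavy = foot alone; LL = one foot; stranded L unfooted): ba: (ˈlul) (to.ˈlo) (ke:.ˈri) (re.ˈse:) lu:.
Foot heads: 2, 4, 6, 8.
Primary stress on the leftmost head = syllable 2.
Primary stress: syllable 2 → ba:.ˈlul.to.lo.ke:.ri.re.se:.lu:.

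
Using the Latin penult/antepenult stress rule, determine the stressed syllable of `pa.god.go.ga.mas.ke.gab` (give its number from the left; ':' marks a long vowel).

5

Classical Latin: stress the penult if heavy (long vowel or closed), else the antepenult.
Weights: 5 mas H, 6 ke L, 7 gab H.
The penult (syllable 6, ke) is light, so stress falls on the antepenult (syllable 5, mas).
Stress on syllable 5: pa.god.go.ga.ˈmas.ke.gab.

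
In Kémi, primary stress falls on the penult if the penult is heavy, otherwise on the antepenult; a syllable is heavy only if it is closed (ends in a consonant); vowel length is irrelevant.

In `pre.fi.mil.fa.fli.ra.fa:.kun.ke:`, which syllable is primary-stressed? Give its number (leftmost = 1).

Weights: 7 fa: L, 8 kun H, 9 ke: L.
The penult (syllable 8, kun) is heavy, so it takes stress.
Primary stress: syllable 8 → pre.fi.mil.fa.fli.ra.fa:.ˈkun.ke:.

8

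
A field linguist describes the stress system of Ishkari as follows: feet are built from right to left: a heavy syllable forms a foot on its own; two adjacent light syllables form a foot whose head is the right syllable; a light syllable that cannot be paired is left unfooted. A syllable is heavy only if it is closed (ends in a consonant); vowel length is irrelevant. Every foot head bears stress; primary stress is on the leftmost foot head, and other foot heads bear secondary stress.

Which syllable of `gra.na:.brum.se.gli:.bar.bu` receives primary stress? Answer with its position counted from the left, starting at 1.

2

Weights: 1 gra L, 2 na: L, 3 brum H, 4 se L, 5 gli: L, 6 bar H, 7 bu L.
Parse right to left (heavy = foot alone; LL = one foot; stranded L unfooted): (gra.ˈna:) (ˈbrum) (se.ˈgli:) (ˈbar) bu.
Foot heads: 2, 3, 5, 6.
Primary stress on the leftmost head = syllable 2.
Primary stress: syllable 2 → gra.ˈna:.brum.se.gli:.bar.bu.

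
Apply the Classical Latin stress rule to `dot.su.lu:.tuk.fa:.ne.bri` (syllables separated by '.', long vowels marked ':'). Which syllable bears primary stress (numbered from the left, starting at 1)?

Classical Latin: stress the penult if heavy (long vowel or closed), else the antepenult.
Weights: 5 fa: H, 6 ne L, 7 bri L.
The penult (syllable 6, ne) is light, so stress falls on the antepenult (syllable 5, fa:).
Stress on syllable 5: dot.su.lu:.tuk.ˈfa:.ne.bri.

5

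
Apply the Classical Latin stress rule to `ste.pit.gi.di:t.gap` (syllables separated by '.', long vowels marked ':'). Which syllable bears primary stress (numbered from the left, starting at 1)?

4

Classical Latin: stress the penult if heavy (long vowel or closed), else the antepenult.
Weights: 3 gi L, 4 di:t H, 5 gap H.
The penult (syllable 4, di:t) is heavy, so it takes stress.
Stress on syllable 4: ste.pit.gi.ˈdi:t.gap.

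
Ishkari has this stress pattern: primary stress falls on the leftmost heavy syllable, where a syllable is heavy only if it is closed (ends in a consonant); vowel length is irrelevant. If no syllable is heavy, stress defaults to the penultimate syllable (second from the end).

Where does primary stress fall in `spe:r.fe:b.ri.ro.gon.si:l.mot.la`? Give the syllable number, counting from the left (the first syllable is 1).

1

Weights: 1 spe:r H, 2 fe:b H, 3 ri L, 4 ro L, 5 gon H, 6 si:l H, 7 mot H, 8 la L.
Heavy syllables in the domain: 1, 2, 5, 6, 7. The leftmost is syllable 1 (spe:r).
Primary stress: syllable 1 → ˈspe:r.fe:b.ri.ro.gon.si:l.mot.la.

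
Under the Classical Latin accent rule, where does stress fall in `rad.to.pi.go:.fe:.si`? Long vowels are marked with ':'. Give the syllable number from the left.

5

Classical Latin: stress the penult if heavy (long vowel or closed), else the antepenult.
Weights: 4 go: H, 5 fe: H, 6 si L.
The penult (syllable 5, fe:) is heavy, so it takes stress.
Stress on syllable 5: rad.to.pi.go:.ˈfe:.si.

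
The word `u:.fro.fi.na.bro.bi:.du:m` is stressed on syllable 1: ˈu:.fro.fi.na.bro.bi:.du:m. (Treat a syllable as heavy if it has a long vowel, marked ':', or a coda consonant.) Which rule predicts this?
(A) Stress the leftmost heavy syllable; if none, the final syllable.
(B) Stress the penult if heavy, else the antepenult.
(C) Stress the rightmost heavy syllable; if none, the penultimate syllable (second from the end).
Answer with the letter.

A

Rule A → syllable 1 ✓.
Rule B → syllable 6 (observed: 1).
Rule C → syllable 7 (observed: 1).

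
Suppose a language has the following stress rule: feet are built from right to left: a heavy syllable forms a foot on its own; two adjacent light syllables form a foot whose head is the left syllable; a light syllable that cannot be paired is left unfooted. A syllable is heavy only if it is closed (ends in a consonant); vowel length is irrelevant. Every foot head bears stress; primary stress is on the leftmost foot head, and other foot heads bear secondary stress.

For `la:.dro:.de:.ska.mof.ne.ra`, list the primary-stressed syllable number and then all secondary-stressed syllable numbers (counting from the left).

Weights: 1 la: L, 2 dro: L, 3 de: L, 4 ska L, 5 mof H, 6 ne L, 7 ra L.
Parse right to left (heavy = foot alone; LL = one foot; stranded L unfooted): (ˈla:.dro:) (ˈde:.ska) (ˈmof) (ˈne.ra).
Foot heads: 1, 3, 5, 6.
Primary stress on the leftmost head = syllable 1.
Secondary stress on 3, 5, 6: ˈla:.dro:.ˌde:.ska.ˌmof.ˌne.ra.

primary 1, secondary 3, 5, 6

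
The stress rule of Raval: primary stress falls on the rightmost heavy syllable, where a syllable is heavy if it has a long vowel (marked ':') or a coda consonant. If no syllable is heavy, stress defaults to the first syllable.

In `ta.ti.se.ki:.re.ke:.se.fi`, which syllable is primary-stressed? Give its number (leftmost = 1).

6

Weights: 1 ta L, 2 ti L, 3 se L, 4 ki: H, 5 re L, 6 ke: H, 7 se L, 8 fi L.
Heavy syllables in the domain: 4, 6. The rightmost is syllable 6 (ke:).
Primary stress: syllable 6 → ta.ti.se.ki:.re.ˈke:.se.fi.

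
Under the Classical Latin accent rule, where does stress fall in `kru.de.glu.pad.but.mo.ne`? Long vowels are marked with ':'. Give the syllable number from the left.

Classical Latin: stress the penult if heavy (long vowel or closed), else the antepenult.
Weights: 5 but H, 6 mo L, 7 ne L.
The penult (syllable 6, mo) is light, so stress falls on the antepenult (syllable 5, but).
Stress on syllable 5: kru.de.glu.pad.ˈbut.mo.ne.

5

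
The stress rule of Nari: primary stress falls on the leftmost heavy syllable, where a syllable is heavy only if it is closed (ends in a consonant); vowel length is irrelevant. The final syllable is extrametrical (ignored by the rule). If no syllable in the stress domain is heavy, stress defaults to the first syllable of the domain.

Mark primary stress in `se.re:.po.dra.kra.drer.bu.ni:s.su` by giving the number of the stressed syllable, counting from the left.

6

The final syllable (9, su) is extrametrical; the stress domain is syllables 1–8.
Weights: 1 se L, 2 re: L, 3 po L, 4 dra L, 5 kra L, 6 drer H, 7 bu L, 8 ni:s H.
Heavy syllables in the domain: 6, 8. The leftmost is syllable 6 (drer).
Primary stress: syllable 6 → se.re:.po.dra.kra.ˈdrer.bu.ni:s.su.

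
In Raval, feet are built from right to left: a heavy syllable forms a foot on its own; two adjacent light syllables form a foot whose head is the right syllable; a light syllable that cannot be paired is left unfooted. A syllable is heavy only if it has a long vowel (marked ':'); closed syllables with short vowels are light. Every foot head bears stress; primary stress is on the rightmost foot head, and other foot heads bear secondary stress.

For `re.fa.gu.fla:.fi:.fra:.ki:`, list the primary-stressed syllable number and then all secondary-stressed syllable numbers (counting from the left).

primary 7, secondary 3, 4, 5, 6

Weights: 1 re L, 2 fa L, 3 gu L, 4 fla: H, 5 fi: H, 6 fra: H, 7 ki: H.
Parse right to left (heavy = foot alone; LL = one foot; stranded L unfooted): re (fa.ˈgu) (ˈfla:) (ˈfi:) (ˈfra:) (ˈki:).
Foot heads: 3, 4, 5, 6, 7.
Primary stress on the rightmost head = syllable 7.
Secondary stress on 3, 4, 5, 6: re.fa.ˌgu.ˌfla:.ˌfi:.ˌfra:.ˈki:.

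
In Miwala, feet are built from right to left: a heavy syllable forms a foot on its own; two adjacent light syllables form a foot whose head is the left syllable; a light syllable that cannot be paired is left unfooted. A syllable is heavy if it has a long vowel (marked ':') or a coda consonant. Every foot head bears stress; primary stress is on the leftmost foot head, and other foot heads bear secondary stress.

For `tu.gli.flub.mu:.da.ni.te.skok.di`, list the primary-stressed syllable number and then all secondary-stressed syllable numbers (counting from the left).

Weights: 1 tu L, 2 gli L, 3 flub H, 4 mu: H, 5 da L, 6 ni L, 7 te L, 8 skok H, 9 di L.
Parse right to left (heavy = foot alone; LL = one foot; stranded L unfooted): (ˈtu.gli) (ˈflub) (ˈmu:) da (ˈni.te) (ˈskok) di.
Foot heads: 1, 3, 4, 6, 8.
Primary stress on the leftmost head = syllable 1.
Secondary stress on 3, 4, 6, 8: ˈtu.gli.ˌflub.ˌmu:.da.ˌni.te.ˌskok.di.

primary 1, secondary 3, 4, 6, 8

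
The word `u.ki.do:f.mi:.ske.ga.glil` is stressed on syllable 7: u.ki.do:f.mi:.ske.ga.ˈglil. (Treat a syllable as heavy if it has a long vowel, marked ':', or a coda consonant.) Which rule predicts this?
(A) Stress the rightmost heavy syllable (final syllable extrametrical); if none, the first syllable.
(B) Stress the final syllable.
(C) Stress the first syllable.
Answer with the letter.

B

Rule A → syllable 4 (observed: 7).
Rule B → syllable 7 ✓.
Rule C → syllable 1 (observed: 7).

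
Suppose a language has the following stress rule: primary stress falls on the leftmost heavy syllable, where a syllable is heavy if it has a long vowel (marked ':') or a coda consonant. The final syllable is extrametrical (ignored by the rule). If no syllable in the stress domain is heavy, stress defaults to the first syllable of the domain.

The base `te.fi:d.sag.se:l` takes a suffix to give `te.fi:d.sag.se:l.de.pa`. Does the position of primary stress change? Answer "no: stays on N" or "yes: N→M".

no: stays on 2

Base `te.fi:d.sag.se:l` (4 syllables):
  The final syllable (4, se:l) is extrametrical; the stress domain is syllables 1–3.
  Weights: 1 te L, 2 fi:d H, 3 sag H.
  Heavy syllables in the domain: 2, 3. The leftmost is syllable 2 (fi:d).
  → primary stress on syllable 2.
Suffixed `te.fi:d.sag.se:l.de.pa` (6 syllables):
  The final syllable (6, pa) is extrametrical; the stress domain is syllables 1–5.
  Weights: 1 te L, 2 fi:d H, 3 sag H, 4 se:l H, 5 de L.
  Heavy syllables in the domain: 2, 3, 4. The leftmost is syllable 2 (fi:d).
  → primary stress on syllable 2.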